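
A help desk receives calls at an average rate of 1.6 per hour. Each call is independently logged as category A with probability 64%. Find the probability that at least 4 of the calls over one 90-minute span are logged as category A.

Thinning: the calls that are logged as category A themselves form a Poisson process with rate 0.64 × 1.6 = 1.024 per hour.
Over the interval, μ = 1.024 × 1.5 = 1.536 (a 90-minute span = 1.5 hours).
P(N ≥ 4) = 1 − P(N ≤ 3) ≈ 0.0702.

0.0702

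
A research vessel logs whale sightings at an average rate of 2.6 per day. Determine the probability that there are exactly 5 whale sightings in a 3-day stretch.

Over the interval, μ = 2.6 × 3 = 7.8 (a 3-day stretch = 3 days).
P(N = 5) = e^(−μ) μ^5/5! = e^(−7.8) · 7.8^5/120 ≈ 0.0986.

0.0986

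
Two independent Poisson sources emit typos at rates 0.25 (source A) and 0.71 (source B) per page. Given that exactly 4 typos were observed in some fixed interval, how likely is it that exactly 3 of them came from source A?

Given the total, each event is independently from source A with probability p = λ_A/(λ_A+λ_B) = 0.25/0.96 ≈ 0.2604.
So K ~ Binomial(4, 0.25/0.96): P(K = 3) = C(4,3) · (0.25/0.96)^3 · (0.71/0.96)^1 ≈ 0.0522.

0.0522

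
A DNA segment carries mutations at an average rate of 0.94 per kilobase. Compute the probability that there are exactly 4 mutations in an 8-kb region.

0.0722

Over the interval, μ = 0.94 × 8 = 7.52 (an 8-kb region = 8 kilobases).
P(N = 4) = e^(−μ) μ^4/4! = e^(−7.52) · 7.52^4/24 ≈ 0.0722.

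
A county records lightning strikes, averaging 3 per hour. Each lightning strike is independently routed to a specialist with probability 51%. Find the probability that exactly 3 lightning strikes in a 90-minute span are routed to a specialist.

Thinning: the lightning strikes that are routed to a specialist themselves form a Poisson process with rate 0.51 × 3 = 1.53 per hour.
Over the interval, μ = 1.53 × 1.5 = 2.295 (a 90-minute span = 1.5 hours).
P(N = 3) = e^(−2.295) · 2.295^3/3! ≈ 0.2030.

0.2030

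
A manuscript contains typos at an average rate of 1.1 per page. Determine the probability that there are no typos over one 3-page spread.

Over the interval, μ = 1.1 × 3 = 3.3 (a 3-page spread = 3 pages).
P(N = 0) = e^(−μ) μ^0/0! = e^(−3.3) · 3.3^0/1 ≈ 0.0369.

0.0369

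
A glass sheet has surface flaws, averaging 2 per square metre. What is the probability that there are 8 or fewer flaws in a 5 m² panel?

Over the interval, μ = 2 × 5 = 10 (a 5 m² panel = 5 square metres).
P(N ≤ 8) = Σ_{j=0}^{8} e^(−μ) μ^j/j! ≈ 0.3328.

0.3328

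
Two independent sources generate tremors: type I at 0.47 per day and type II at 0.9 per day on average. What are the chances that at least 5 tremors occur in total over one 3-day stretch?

Independent Poisson processes superpose: combined rate λ = 0.47 + 0.9 = 1.37 per day.
Over the interval, μ = 1.37 × 3 = 4.11 (a 3-day stretch = 3 days).
P(N ≥ 5) = 1 − P(N ≤ 4) ≈ 0.3926.

0.3926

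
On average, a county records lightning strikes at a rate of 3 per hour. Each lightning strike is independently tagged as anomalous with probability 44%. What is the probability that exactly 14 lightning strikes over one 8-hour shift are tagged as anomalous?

Thinning: the lightning strikes that are tagged as anomalous themselves form a Poisson process with rate 0.44 × 3 = 1.32 per hour.
Over the interval, μ = 1.32 × 8 = 10.56 (an 8-hour shift = 8 hours).
P(N = 14) = e^(−10.56) · 10.56^14/14! ≈ 0.0638.

0.0638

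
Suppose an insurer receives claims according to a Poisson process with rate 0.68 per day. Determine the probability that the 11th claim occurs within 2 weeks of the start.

0.3571

Over the interval, μ = 0.68 × 14 = 9.52 (2 weeks = 14 days).
The 11th arrival falls in the interval iff at least 11 events occur there: P(S_11 ≤ t) = P(N ≥ 11) = 1 − P(N ≤ 10) ≈ 0.3571.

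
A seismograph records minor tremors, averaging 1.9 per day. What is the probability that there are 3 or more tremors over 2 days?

Over the interval, μ = 1.9 × 2 = 3.8 (2 days).
P(N ≥ 3) = 1 − P(N ≤ 2) = 1 − Σ_{j=0}^{2} e^(−μ) μ^j/j! ≈ 0.7311.

0.7311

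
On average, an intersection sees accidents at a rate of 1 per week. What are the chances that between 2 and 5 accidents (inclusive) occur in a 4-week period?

0.6936

Over the interval, μ = 1 × 4 = 4 (a 4-week period = 4 weeks).
P(2 ≤ N ≤ 5) = Σ_{j=2}^{5} e^(−4) · 4^j/j! ≈ 0.6936.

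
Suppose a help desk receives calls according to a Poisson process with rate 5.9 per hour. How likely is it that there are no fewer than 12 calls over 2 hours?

0.5153

Over the interval, μ = 5.9 × 2 = 11.8 (2 hours).
P(N ≥ 12) = 1 − P(N ≤ 11) = 1 − Σ_{j=0}^{11} e^(−μ) μ^j/j! ≈ 0.5153.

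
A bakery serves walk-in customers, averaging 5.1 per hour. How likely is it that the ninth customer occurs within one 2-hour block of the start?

Over the interval, μ = 5.1 × 2 = 10.2 (a 2-hour block = 2 hours).
The ninth arrival falls in the interval iff at least 9 events occur there: P(S_9 ≤ t) = P(N ≥ 9) = 1 − P(N ≤ 8) ≈ 0.6892.

0.6892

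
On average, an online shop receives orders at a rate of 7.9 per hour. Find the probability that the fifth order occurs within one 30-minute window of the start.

0.3614

Over the interval, μ = 7.9 × 0.5 = 3.95 (a 30-minute window = 0.5 hours).
The fifth arrival falls in the interval iff at least 5 events occur there: P(S_5 ≤ t) = P(N ≥ 5) = 1 − P(N ≤ 4) ≈ 0.3614.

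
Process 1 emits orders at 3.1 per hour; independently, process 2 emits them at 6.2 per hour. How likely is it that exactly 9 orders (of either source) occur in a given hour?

Independent Poisson processes superpose: combined rate λ = 3.1 + 6.2 = 9.3 per hour.
So μ = 9.3.
P(N = 9) = e^(−9.3) · 9.3^9/9! ≈ 0.1311.

0.1311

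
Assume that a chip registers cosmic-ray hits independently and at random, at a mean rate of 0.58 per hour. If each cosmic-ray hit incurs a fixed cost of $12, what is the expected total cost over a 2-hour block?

$13.92

E[N] = 0.58 × 2 = 1.16 (a 2-hour block = 2 hours); E[cost] = 1.16 × $12 = $13.92.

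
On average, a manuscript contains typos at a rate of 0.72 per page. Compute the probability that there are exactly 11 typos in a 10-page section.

0.0504

Over the interval, μ = 0.72 × 10 = 7.2 (a 10-page section = 10 pages).
P(N = 11) = e^(−μ) μ^11/11! = e^(−7.2) · 7.2^11/39916800 ≈ 0.0504.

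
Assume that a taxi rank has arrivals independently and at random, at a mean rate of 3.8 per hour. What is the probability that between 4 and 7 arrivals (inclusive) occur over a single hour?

With mean μ = 3.8 per hour,
P(4 ≤ N ≤ 7) = Σ_{j=4}^{7} e^(−3.8) · 3.8^j/j! ≈ 0.4864.

0.4864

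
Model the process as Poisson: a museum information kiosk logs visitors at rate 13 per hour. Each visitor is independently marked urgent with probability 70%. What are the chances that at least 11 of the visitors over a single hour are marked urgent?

0.3059

Thinning: the visitors that are marked urgent themselves form a Poisson process with rate 0.7 × 13 = 9.1 per hour.
So μ = 9.1.
P(N ≥ 11) = 1 − P(N ≤ 10) ≈ 0.3059.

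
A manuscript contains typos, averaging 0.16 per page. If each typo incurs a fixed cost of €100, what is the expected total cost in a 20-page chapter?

€320

E[N] = 0.16 × 20 = 3.2 (a 20-page chapter = 20 pages); E[cost] = 3.2 × €100 = €320.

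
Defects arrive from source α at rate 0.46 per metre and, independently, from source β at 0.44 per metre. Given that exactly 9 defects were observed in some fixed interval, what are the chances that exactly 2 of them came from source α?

Given the total, each event is independently from source α with probability p = λ_α/(λ_α+λ_β) = 0.46/0.9 ≈ 0.5111.
So K ~ Binomial(9, 0.46/0.9): P(K = 2) = C(9,2) · (0.46/0.9)^2 · (0.44/0.9)^7 ≈ 0.0628.

0.0628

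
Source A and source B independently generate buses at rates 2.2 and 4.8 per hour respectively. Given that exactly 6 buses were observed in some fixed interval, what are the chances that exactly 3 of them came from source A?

Given the total, each event is independently from source A with probability p = λ_A/(λ_A+λ_B) = 2.2/7 ≈ 0.3143.
So K ~ Binomial(6, 2.2/7): P(K = 3) = C(6,3) · (2.2/7)^3 · (4.8/7)^3 ≈ 0.2002.

0.2002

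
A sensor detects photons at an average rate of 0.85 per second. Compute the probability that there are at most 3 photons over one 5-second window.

Over the interval, μ = 0.85 × 5 = 4.25 (a 5-second window = 5 seconds).
P(N ≤ 3) = Σ_{j=0}^{3} e^(−μ) μ^j/j! ≈ 0.3862.

0.3862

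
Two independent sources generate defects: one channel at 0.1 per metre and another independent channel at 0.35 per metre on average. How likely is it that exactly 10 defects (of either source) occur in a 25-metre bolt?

0.1164

Independent Poisson processes superpose: combined rate λ = 0.1 + 0.35 = 0.45 per metre.
Over the interval, μ = 0.45 × 25 = 11.25 (a 25-metre bolt = 25 metres).
P(N = 10) = e^(−11.25) · 11.25^10/10! ≈ 0.1164.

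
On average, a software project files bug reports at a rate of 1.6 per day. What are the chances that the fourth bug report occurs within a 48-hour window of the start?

0.3975

Over the interval, μ = 1.6 × 2 = 3.2 (a 48-hour window = 2 days).
The fourth arrival falls in the interval iff at least 4 events occur there: P(S_4 ≤ t) = P(N ≥ 4) = 1 − P(N ≤ 3) ≈ 0.3975.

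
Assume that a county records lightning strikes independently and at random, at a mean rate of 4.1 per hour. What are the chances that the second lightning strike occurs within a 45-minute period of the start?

0.8118

Over the interval, μ = 4.1 × 0.75 = 3.075 (a 45-minute period = 0.75 hours).
The second arrival falls in the interval iff at least 2 events occur there: P(S_2 ≤ t) = P(N ≥ 2) = 1 − P(N ≤ 1) ≈ 0.8118.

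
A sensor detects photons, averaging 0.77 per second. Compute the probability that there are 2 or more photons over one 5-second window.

Over the interval, μ = 0.77 × 5 = 3.85 (a 5-second window = 5 seconds).
P(N ≥ 2) = 1 − P(N ≤ 1) = 1 − Σ_{j=0}^{1} e^(−μ) μ^j/j! ≈ 0.8968.

0.8968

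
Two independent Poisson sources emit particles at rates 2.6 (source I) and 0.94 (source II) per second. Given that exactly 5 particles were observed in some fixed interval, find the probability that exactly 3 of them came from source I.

0.2794

Given the total, each event is independently from source I with probability p = λ_I/(λ_I+λ_II) = 2.6/3.54 ≈ 0.7345.
So K ~ Binomial(5, 2.6/3.54): P(K = 3) = C(5,3) · (2.6/3.54)^3 · (0.94/3.54)^2 ≈ 0.2794.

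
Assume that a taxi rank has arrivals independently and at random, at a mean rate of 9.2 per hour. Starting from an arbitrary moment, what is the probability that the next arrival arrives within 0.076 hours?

Inter-arrival times are exponential with rate λ = 9.2 per hour.
P(T ≤ 0.076) = 1 − e^(−λt) = 1 − e^(−9.2 × 0.076) = 1 − e^(−0.6992) ≈ 0.5030.

0.5030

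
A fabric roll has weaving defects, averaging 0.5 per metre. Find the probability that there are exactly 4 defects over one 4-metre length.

0.0902

Over the interval, μ = 0.5 × 4 = 2 (a 4-metre length = 4 metres).
P(N = 4) = e^(−μ) μ^4/4! = e^(−2) · 2^4/24 ≈ 0.0902.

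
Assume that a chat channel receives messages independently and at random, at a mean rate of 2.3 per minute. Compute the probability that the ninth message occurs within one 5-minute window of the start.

Over the interval, μ = 2.3 × 5 = 11.5 (a 5-minute window = 5 minutes).
The ninth arrival falls in the interval iff at least 9 events occur there: P(S_9 ≤ t) = P(N ≥ 9) = 1 − P(N ≤ 8) ≈ 0.8094.

0.8094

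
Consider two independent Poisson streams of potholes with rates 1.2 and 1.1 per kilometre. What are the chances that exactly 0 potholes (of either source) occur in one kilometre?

Independent Poisson processes superpose: combined rate λ = 1.2 + 1.1 = 2.3 per kilometre.
So μ = 2.3.
P(N = 0) = e^(−2.3) · 2.3^0/0! ≈ 0.1003.

0.1003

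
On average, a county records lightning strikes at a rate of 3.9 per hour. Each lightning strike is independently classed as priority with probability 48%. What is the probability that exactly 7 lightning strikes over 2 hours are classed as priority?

0.0484

Thinning: the lightning strikes that are classed as priority themselves form a Poisson process with rate 0.48 × 3.9 = 1.872 per hour.
Over the interval, μ = 1.872 × 2 = 3.744 (2 hours).
P(N = 7) = e^(−3.744) · 3.744^7/7! ≈ 0.0484.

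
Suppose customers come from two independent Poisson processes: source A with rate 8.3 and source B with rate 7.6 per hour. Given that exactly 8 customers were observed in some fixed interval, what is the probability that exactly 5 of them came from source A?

0.2371

Given the total, each event is independently from source A with probability p = λ_A/(λ_A+λ_B) = 8.3/15.9 ≈ 0.5220.
So K ~ Binomial(8, 8.3/15.9): P(K = 5) = C(8,5) · (8.3/15.9)^5 · (7.6/15.9)^3 ≈ 0.2371.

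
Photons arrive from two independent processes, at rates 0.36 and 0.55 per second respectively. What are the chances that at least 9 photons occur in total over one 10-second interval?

Independent Poisson processes superpose: combined rate λ = 0.36 + 0.55 = 0.91 per second.
Over the interval, μ = 0.91 × 10 = 9.1 (a 10-second interval = 10 seconds).
P(N ≥ 9) = 1 − P(N ≤ 8) ≈ 0.5574.

0.5574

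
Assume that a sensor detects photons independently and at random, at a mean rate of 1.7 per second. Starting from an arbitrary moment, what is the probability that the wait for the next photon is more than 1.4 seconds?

0.0926

The wait for the next event is exponential with rate λ = 1.7 per second.
P(T > 1.4) = e^(−λt) = e^(−1.7 × 1.4) = e^(−2.38) ≈ 0.0926.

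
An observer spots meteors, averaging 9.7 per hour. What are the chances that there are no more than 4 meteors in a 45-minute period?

0.1493

Over the interval, μ = 9.7 × 0.75 = 7.275 (a 45-minute period = 0.75 hours).
P(N ≤ 4) = Σ_{j=0}^{4} e^(−μ) μ^j/j! ≈ 0.1493.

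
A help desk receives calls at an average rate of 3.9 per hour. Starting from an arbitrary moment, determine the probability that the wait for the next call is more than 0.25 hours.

0.3772

The wait for the next event is exponential with rate λ = 3.9 per hour.
P(T > 0.25) = e^(−λt) = e^(−3.9 × 0.25) = e^(−0.975) ≈ 0.3772.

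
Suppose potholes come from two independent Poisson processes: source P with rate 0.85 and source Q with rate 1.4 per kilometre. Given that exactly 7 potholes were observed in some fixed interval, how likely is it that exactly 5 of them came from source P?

Given the total, each event is independently from source P with probability p = λ_P/(λ_P+λ_Q) = 0.85/2.25 ≈ 0.3778.
So K ~ Binomial(7, 0.85/2.25): P(K = 5) = C(7,5) · (0.85/2.25)^5 · (1.4/2.25)^2 ≈ 0.0626.

0.0626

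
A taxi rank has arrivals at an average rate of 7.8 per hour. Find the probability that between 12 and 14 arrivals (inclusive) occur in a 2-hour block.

Over the interval, μ = 7.8 × 2 = 15.6 (a 2-hour block = 2 hours).
P(12 ≤ N ≤ 14) = Σ_{j=12}^{14} e^(−15.6) · 15.6^j/j! ≈ 0.2575.

0.2575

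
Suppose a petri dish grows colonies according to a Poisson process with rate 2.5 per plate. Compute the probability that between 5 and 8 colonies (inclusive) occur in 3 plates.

Over the interval, μ = 2.5 × 3 = 7.5 (3 plates).
P(5 ≤ N ≤ 8) = Σ_{j=5}^{8} e^(−7.5) · 7.5^j/j! ≈ 0.5299.

0.5299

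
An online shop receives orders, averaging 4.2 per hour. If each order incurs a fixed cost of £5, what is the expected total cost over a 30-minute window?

E[N] = 4.2 × 0.5 = 2.1 (a 30-minute window = 0.5 hours); E[cost] = 2.1 × £5 = £10.5.

£10.5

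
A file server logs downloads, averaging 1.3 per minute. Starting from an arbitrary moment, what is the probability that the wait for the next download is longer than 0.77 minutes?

The wait for the next event is exponential with rate λ = 1.3 per minute.
P(T > 0.77) = e^(−λt) = e^(−1.3 × 0.77) = e^(−1.001) ≈ 0.3675.

0.3675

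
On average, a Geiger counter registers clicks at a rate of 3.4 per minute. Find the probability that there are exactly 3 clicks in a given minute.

With mean μ = 3.4 per minute,
P(N = 3) = e^(−μ) μ^3/3! = e^(−3.4) · 3.4^3/6 ≈ 0.2186.

0.2186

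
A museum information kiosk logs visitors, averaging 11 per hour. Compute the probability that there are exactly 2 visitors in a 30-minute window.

Over the interval, μ = 11 × 0.5 = 5.5 (a 30-minute window = 0.5 hours).
P(N = 2) = e^(−μ) μ^2/2! = e^(−5.5) · 5.5^2/2 ≈ 0.0618.

0.0618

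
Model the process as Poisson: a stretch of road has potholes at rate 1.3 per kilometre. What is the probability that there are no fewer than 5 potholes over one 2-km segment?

0.1226

Over the interval, μ = 1.3 × 2 = 2.6 (a 2-km segment = 2 kilometres).
P(N ≥ 5) = 1 − P(N ≤ 4) = 1 − Σ_{j=0}^{4} e^(−μ) μ^j/j! ≈ 0.1226.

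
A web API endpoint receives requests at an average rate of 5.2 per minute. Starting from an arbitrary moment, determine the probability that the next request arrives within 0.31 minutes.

0.8005

Inter-arrival times are exponential with rate λ = 5.2 per minute.
P(T ≤ 0.31) = 1 − e^(−λt) = 1 − e^(−5.2 × 0.31) = 1 − e^(−1.612) ≈ 0.8005.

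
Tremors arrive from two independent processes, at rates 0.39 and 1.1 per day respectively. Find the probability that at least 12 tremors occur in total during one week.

Independent Poisson processes superpose: combined rate λ = 0.39 + 1.1 = 1.49 per day.
Over the interval, μ = 1.49 × 7 = 10.43 (a week = 7 days).
P(N ≥ 12) = 1 − P(N ≤ 11) ≈ 0.3530.

0.3530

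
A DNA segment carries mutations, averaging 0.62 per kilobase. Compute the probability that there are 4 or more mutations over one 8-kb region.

Over the interval, μ = 0.62 × 8 = 4.96 (an 8-kb region = 8 kilobases).
P(N ≥ 4) = 1 − P(N ≤ 3) = 1 − Σ_{j=0}^{3} e^(−μ) μ^j/j! ≈ 0.7293.

0.7293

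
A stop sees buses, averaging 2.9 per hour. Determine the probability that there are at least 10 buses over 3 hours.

Over the interval, μ = 2.9 × 3 = 8.7 (3 hours).
P(N ≥ 10) = 1 − P(N ≤ 9) = 1 − Σ_{j=0}^{9} e^(−μ) μ^j/j! ≈ 0.3731.

0.3731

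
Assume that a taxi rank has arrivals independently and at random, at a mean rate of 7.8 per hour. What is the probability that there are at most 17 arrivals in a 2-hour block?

Over the interval, μ = 7.8 × 2 = 15.6 (a 2-hour block = 2 hours).
P(N ≤ 17) = Σ_{j=0}^{17} e^(−μ) μ^j/j! ≈ 0.6962.

0.6962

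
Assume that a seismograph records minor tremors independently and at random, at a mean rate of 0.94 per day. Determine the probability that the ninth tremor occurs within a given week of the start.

Over the interval, μ = 0.94 × 7 = 6.58 (a week = 7 days).
The ninth arrival falls in the interval iff at least 9 events occur there: P(S_9 ≤ t) = P(N ≥ 9) = 1 − P(N ≤ 8) ≈ 0.2180.

0.2180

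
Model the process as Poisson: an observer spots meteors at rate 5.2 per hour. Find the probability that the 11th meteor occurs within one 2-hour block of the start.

Over the interval, μ = 5.2 × 2 = 10.4 (a 2-hour block = 2 hours).
The 11th arrival falls in the interval iff at least 11 events occur there: P(S_11 ≤ t) = P(N ≥ 11) = 1 − P(N ≤ 10) ≈ 0.4669.

0.4669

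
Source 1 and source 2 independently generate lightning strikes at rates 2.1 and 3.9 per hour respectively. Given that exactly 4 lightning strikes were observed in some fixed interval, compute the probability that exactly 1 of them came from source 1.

Given the total, each event is independently from source 1 with probability p = λ_1/(λ_1+λ_2) = 2.1/6 = 0.3500.
So K ~ Binomial(4, 2.1/6): P(K = 1) = C(4,1) · (2.1/6)^1 · (3.9/6)^3 ≈ 0.3845.

0.3845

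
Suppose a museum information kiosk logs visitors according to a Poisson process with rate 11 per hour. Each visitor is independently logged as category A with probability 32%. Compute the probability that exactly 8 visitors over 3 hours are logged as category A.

0.0995

Thinning: the visitors that are logged as category A themselves form a Poisson process with rate 0.32 × 11 = 3.52 per hour.
Over the interval, μ = 3.52 × 3 = 10.56 (3 hours).
P(N = 8) = e^(−10.56) · 10.56^8/8! ≈ 0.0995.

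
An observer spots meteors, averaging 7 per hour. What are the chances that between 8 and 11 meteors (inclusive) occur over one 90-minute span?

Over the interval, μ = 7 × 1.5 = 10.5 (a 90-minute span = 1.5 hours).
P(8 ≤ N ≤ 11) = Σ_{j=8}^{11} e^(−10.5) · 10.5^j/j! ≈ 0.4602.

0.4602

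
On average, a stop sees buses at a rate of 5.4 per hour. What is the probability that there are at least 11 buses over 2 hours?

Over the interval, μ = 5.4 × 2 = 10.8 (2 hours).
P(N ≥ 11) = 1 − P(N ≤ 10) = 1 − Σ_{j=0}^{10} e^(−μ) μ^j/j! ≈ 0.5160.

0.5160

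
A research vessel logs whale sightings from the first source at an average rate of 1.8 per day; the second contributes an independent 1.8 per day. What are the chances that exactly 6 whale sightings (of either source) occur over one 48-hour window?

0.1445

Independent Poisson processes superpose: combined rate λ = 1.8 + 1.8 = 3.6 per day.
Over the interval, μ = 3.6 × 2 = 7.2 (a 48-hour window = 2 days).
P(N = 6) = e^(−7.2) · 7.2^6/6! ≈ 0.1445.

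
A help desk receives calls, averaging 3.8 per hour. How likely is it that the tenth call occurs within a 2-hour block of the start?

0.2351

Over the interval, μ = 3.8 × 2 = 7.6 (a 2-hour block = 2 hours).
The tenth arrival falls in the interval iff at least 10 events occur there: P(S_10 ≤ t) = P(N ≥ 10) = 1 − P(N ≤ 9) ≈ 0.2351.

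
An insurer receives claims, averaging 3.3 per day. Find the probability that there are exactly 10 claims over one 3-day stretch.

Over the interval, μ = 3.3 × 3 = 9.9 (a 3-day stretch = 3 days).
P(N = 10) = e^(−μ) μ^10/10! = e^(−9.9) · 9.9^10/3628800 ≈ 0.1250.

0.1250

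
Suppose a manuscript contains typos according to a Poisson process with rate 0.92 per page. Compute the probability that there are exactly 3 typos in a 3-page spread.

Over the interval, μ = 0.92 × 3 = 2.76 (a 3-page spread = 3 pages).
P(N = 3) = e^(−μ) μ^3/3! = e^(−2.76) · 2.76^3/6 ≈ 0.2218.

0.2218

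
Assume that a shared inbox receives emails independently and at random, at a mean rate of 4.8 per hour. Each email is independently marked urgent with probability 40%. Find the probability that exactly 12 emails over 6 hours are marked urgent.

Thinning: the emails that are marked urgent themselves form a Poisson process with rate 0.4 × 4.8 = 1.92 per hour.
Over the interval, μ = 1.92 × 6 = 11.52 (6 hours).
P(N = 12) = e^(−11.52) · 11.52^12/12! ≈ 0.1132.

0.1132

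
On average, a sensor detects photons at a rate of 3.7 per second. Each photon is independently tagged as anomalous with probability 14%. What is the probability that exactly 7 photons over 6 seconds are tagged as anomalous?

Thinning: the photons that are tagged as anomalous themselves form a Poisson process with rate 0.14 × 3.7 = 0.518 per second.
Over the interval, μ = 0.518 × 6 = 3.108 (6 seconds).
P(N = 7) = e^(−3.108) · 3.108^7/7! ≈ 0.0248.

0.0248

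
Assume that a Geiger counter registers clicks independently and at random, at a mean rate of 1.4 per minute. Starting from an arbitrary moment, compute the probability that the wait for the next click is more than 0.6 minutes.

0.4317

The wait for the next event is exponential with rate λ = 1.4 per minute.
P(T > 0.6) = e^(−λt) = e^(−1.4 × 0.6) = e^(−0.84) ≈ 0.4317.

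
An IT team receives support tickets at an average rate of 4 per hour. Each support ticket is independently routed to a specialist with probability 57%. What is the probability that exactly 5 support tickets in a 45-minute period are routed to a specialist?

0.0220

Thinning: the support tickets that are routed to a specialist themselves form a Poisson process with rate 0.57 × 4 = 2.28 per hour.
Over the interval, μ = 2.28 × 0.75 = 1.71 (a 45-minute period = 0.75 hours).
P(N = 5) = e^(−1.71) · 1.71^5/5! ≈ 0.0220.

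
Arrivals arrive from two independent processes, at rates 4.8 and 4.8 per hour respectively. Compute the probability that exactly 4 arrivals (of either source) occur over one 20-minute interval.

Independent Poisson processes superpose: combined rate λ = 4.8 + 4.8 = 9.6 per hour.
Over the interval, μ = 9.6 × 1/3 = 3.2 (a 20-minute interval = 1/3 hours).
P(N = 4) = e^(−3.2) · 3.2^4/4! ≈ 0.1781.

0.1781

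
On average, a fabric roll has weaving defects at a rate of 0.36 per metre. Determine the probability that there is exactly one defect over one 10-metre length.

Over the interval, μ = 0.36 × 10 = 3.6 (a 10-metre length = 10 metres).
P(N = 1) = e^(−μ) μ^1/1! = e^(−3.6) · 3.6^1/1 ≈ 0.0984.

0.0984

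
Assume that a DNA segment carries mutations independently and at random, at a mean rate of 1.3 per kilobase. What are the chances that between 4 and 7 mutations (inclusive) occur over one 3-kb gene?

0.5014

Over the interval, μ = 1.3 × 3 = 3.9 (a 3-kb gene = 3 kilobases).
P(4 ≤ N ≤ 7) = Σ_{j=4}^{7} e^(−3.9) · 3.9^j/j! ≈ 0.5014.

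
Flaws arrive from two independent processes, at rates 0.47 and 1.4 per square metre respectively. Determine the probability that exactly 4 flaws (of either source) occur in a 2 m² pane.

0.1936

Independent Poisson processes superpose: combined rate λ = 0.47 + 1.4 = 1.87 per square metre.
Over the interval, μ = 1.87 × 2 = 3.74 (a 2 m² pane = 2 square metres).
P(N = 4) = e^(−3.74) · 3.74^4/4! ≈ 0.1936.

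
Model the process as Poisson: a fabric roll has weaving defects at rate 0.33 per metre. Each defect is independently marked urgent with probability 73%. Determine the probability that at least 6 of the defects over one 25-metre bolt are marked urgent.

Thinning: the defects that are marked urgent themselves form a Poisson process with rate 0.73 × 0.33 = 0.2409 per metre.
Over the interval, μ = 0.2409 × 25 = 6.0225 (a 25-metre bolt = 25 metres).
P(N ≥ 6) = 1 − P(N ≤ 5) ≈ 0.5579.

0.5579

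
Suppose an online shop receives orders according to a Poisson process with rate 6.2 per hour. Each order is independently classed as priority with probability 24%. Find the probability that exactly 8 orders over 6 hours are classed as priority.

0.1328

Thinning: the orders that are classed as priority themselves form a Poisson process with rate 0.24 × 6.2 = 1.488 per hour.
Over the interval, μ = 1.488 × 6 = 8.928 (6 hours).
P(N = 8) = e^(−8.928) · 8.928^8/8! ≈ 0.1328.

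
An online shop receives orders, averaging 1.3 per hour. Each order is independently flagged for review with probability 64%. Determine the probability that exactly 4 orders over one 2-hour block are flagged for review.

Thinning: the orders that are flagged for review themselves form a Poisson process with rate 0.64 × 1.3 = 0.832 per hour.
Over the interval, μ = 0.832 × 2 = 1.664 (a 2-hour block = 2 hours).
P(N = 4) = e^(−1.664) · 1.664^4/4! ≈ 0.0605.

0.0605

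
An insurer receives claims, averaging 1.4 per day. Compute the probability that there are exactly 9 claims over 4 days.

0.0552

Over the interval, μ = 1.4 × 4 = 5.6 (4 days).
P(N = 9) = e^(−μ) μ^9/9! = e^(−5.6) · 5.6^9/362880 ≈ 0.0552.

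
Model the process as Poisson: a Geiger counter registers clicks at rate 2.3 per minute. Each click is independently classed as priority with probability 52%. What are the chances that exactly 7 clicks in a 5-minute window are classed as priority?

0.1372

Thinning: the clicks that are classed as priority themselves form a Poisson process with rate 0.52 × 2.3 = 1.196 per minute.
Over the interval, μ = 1.196 × 5 = 5.98 (a 5-minute window = 5 minutes).
P(N = 7) = e^(−5.98) · 5.98^7/7! ≈ 0.1372.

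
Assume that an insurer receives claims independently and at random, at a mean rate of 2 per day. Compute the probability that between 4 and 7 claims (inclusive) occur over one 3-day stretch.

Over the interval, μ = 2 × 3 = 6 (a 3-day stretch = 3 days).
P(4 ≤ N ≤ 7) = Σ_{j=4}^{7} e^(−6) · 6^j/j! ≈ 0.5928.

0.5928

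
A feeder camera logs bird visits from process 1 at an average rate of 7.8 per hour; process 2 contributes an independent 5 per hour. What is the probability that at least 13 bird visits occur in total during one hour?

Independent Poisson processes superpose: combined rate λ = 7.8 + 5 = 12.8 per hour.
So μ = 12.8.
P(N ≥ 13) = 1 − P(N ≤ 12) ≈ 0.5147.

0.5147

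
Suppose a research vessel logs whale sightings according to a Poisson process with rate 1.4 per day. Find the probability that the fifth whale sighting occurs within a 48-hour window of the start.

Over the interval, μ = 1.4 × 2 = 2.8 (a 48-hour window = 2 days).
The fifth arrival falls in the interval iff at least 5 events occur there: P(S_5 ≤ t) = P(N ≥ 5) = 1 − P(N ≤ 4) ≈ 0.1523.

0.1523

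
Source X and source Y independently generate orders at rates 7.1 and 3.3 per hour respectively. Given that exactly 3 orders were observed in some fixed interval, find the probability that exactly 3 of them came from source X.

0.3182

Given the total, each event is independently from source X with probability p = λ_X/(λ_X+λ_Y) = 7.1/10.4 ≈ 0.6827.
So K ~ Binomial(3, 7.1/10.4): P(K = 3) = C(3,3) · (7.1/10.4)^3 · (3.3/10.4)^0 ≈ 0.3182.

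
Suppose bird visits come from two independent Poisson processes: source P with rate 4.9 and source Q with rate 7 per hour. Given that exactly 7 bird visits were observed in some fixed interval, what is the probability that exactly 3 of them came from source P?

0.2926

Given the total, each event is independently from source P with probability p = λ_P/(λ_P+λ_Q) = 4.9/11.9 ≈ 0.4118.
So K ~ Binomial(7, 4.9/11.9): P(K = 3) = C(7,3) · (4.9/11.9)^3 · (7/11.9)^4 ≈ 0.2926.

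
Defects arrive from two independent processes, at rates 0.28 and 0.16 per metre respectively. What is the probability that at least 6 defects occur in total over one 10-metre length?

Independent Poisson processes superpose: combined rate λ = 0.28 + 0.16 = 0.44 per metre.
Over the interval, μ = 0.44 × 10 = 4.4 (a 10-metre length = 10 metres).
P(N ≥ 6) = 1 − P(N ≤ 5) ≈ 0.2801.

0.2801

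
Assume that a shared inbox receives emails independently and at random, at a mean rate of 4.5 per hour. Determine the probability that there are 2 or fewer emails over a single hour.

With mean μ = 4.5 per hour,
P(N ≤ 2) = Σ_{j=0}^{2} e^(−μ) μ^j/j! ≈ 0.1736.

0.1736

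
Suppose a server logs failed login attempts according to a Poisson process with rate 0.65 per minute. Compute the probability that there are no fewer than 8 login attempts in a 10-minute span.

0.3272

Over the interval, μ = 0.65 × 10 = 6.5 (a 10-minute span = 10 minutes).
P(N ≥ 8) = 1 − P(N ≤ 7) = 1 − Σ_{j=0}^{7} e^(−μ) μ^j/j! ≈ 0.3272.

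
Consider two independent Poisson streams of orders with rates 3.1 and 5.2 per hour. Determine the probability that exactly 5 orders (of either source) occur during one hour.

Independent Poisson processes superpose: combined rate λ = 3.1 + 5.2 = 8.3 per hour.
So μ = 8.3.
P(N = 5) = e^(−8.3) · 8.3^5/5! ≈ 0.0816.

0.0816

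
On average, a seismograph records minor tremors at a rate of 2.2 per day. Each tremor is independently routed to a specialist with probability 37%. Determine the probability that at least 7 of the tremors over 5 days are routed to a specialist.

0.1181

Thinning: the tremors that are routed to a specialist themselves form a Poisson process with rate 0.37 × 2.2 = 0.814 per day.
Over the interval, μ = 0.814 × 5 = 4.07 (5 days).
P(N ≥ 7) = 1 − P(N ≤ 6) ≈ 0.1181.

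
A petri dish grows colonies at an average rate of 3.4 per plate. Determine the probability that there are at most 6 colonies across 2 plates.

0.4799

Over the interval, μ = 3.4 × 2 = 6.8 (2 plates).
P(N ≤ 6) = Σ_{j=0}^{6} e^(−μ) μ^j/j! ≈ 0.4799.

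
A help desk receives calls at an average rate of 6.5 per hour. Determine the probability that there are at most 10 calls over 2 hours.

Over the interval, μ = 6.5 × 2 = 13 (2 hours).
P(N ≤ 10) = Σ_{j=0}^{10} e^(−μ) μ^j/j! ≈ 0.2517.

0.2517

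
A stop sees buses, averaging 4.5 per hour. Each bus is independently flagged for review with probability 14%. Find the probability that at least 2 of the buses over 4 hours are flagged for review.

Thinning: the buses that are flagged for review themselves form a Poisson process with rate 0.14 × 4.5 = 0.63 per hour.
Over the interval, μ = 0.63 × 4 = 2.52 (4 hours).
P(N ≥ 2) = 1 − P(N ≤ 1) ≈ 0.7168.

0.7168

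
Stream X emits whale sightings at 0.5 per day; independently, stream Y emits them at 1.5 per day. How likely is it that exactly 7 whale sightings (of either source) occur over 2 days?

0.0595

Independent Poisson processes superpose: combined rate λ = 0.5 + 1.5 = 2 per day.
Over the interval, μ = 2 × 2 = 4 (2 days).
P(N = 7) = e^(−4) · 4^7/7! ≈ 0.0595.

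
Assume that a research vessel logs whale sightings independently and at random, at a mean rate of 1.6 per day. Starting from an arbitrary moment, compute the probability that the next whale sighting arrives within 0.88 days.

0.7554

Inter-arrival times are exponential with rate λ = 1.6 per day.
P(T ≤ 0.88) = 1 − e^(−λt) = 1 − e^(−1.6 × 0.88) = 1 − e^(−1.408) ≈ 0.7554.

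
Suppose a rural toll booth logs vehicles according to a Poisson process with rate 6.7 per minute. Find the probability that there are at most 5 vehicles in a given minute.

With mean μ = 6.7 per minute,
P(N ≤ 5) = Σ_{j=0}^{5} e^(−μ) μ^j/j! ≈ 0.3406.

0.3406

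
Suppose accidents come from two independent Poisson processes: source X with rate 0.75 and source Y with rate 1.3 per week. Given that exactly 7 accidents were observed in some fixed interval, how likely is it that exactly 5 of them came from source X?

Given the total, each event is independently from source X with probability p = λ_X/(λ_X+λ_Y) = 0.75/2.05 ≈ 0.3659.
So K ~ Binomial(7, 0.75/2.05): P(K = 5) = C(7,5) · (0.75/2.05)^5 · (1.3/2.05)^2 ≈ 0.0554.

0.0554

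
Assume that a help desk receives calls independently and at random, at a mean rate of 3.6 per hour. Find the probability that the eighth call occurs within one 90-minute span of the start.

Over the interval, μ = 3.6 × 1.5 = 5.4 (a 90-minute span = 1.5 hours).
The eighth arrival falls in the interval iff at least 8 events occur there: P(S_8 ≤ t) = P(N ≥ 8) = 1 − P(N ≤ 7) ≈ 0.1783.

0.1783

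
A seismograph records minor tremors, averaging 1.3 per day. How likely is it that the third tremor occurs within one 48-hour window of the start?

Over the interval, μ = 1.3 × 2 = 2.6 (a 48-hour window = 2 days).
The third arrival falls in the interval iff at least 3 events occur there: P(S_3 ≤ t) = P(N ≥ 3) = 1 − P(N ≤ 2) ≈ 0.4816.

0.4816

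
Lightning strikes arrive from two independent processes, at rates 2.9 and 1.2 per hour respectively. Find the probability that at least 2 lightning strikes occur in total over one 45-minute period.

0.8118

Independent Poisson processes superpose: combined rate λ = 2.9 + 1.2 = 4.1 per hour.
Over the interval, μ = 4.1 × 0.75 = 3.075 (a 45-minute period = 0.75 hours).
P(N ≥ 2) = 1 − P(N ≤ 1) ≈ 0.8118.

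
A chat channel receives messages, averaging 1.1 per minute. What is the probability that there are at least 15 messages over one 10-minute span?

Over the interval, μ = 1.1 × 10 = 11 (a 10-minute span = 10 minutes).
P(N ≥ 15) = 1 − P(N ≤ 14) = 1 − Σ_{j=0}^{14} e^(−μ) μ^j/j! ≈ 0.1460.

0.1460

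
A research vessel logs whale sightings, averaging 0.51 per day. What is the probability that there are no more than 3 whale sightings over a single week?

Over the interval, μ = 0.51 × 7 = 3.57 (a week = 7 days).
P(N ≤ 3) = Σ_{j=0}^{3} e^(−μ) μ^j/j! ≈ 0.5216.

0.5216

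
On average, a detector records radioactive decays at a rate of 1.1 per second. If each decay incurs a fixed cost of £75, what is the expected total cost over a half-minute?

E[N] = 1.1 × 30 = 33 (a half-minute = 30 seconds); E[cost] = 33 × £75 = £2475.

£2475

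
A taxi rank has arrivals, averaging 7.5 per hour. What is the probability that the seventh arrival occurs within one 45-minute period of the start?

0.3337

Over the interval, μ = 7.5 × 0.75 = 5.625 (a 45-minute period = 0.75 hours).
The seventh arrival falls in the interval iff at least 7 events occur there: P(S_7 ≤ t) = P(N ≥ 7) = 1 − P(N ≤ 6) ≈ 0.3337.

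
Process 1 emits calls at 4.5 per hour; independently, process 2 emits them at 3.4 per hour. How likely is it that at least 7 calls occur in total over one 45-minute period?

0.3817

Independent Poisson processes superpose: combined rate λ = 4.5 + 3.4 = 7.9 per hour.
Over the interval, μ = 7.9 × 0.75 = 5.925 (a 45-minute period = 0.75 hours).
P(N ≥ 7) = 1 − P(N ≤ 6) ≈ 0.3817.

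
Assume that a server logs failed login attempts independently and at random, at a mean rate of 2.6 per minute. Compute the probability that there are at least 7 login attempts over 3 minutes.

Over the interval, μ = 2.6 × 3 = 7.8 (3 minutes).
P(N ≥ 7) = 1 − P(N ≤ 6) = 1 − Σ_{j=0}^{6} e^(−μ) μ^j/j! ≈ 0.6616.

0.6616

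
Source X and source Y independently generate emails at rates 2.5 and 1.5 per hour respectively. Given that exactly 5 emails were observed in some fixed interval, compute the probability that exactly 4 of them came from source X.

0.2861

Given the total, each event is independently from source X with probability p = λ_X/(λ_X+λ_Y) = 2.5/4 = 0.6250.
So K ~ Binomial(5, 2.5/4): P(K = 4) = C(5,4) · (2.5/4)^4 · (1.5/4)^1 ≈ 0.2861.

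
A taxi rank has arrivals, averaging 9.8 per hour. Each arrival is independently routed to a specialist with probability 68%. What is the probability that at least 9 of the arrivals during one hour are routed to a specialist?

0.2283

Thinning: the arrivals that are routed to a specialist themselves form a Poisson process with rate 0.68 × 9.8 = 6.664 per hour.
So μ = 6.664.
P(N ≥ 9) = 1 − P(N ≤ 8) ≈ 0.2283.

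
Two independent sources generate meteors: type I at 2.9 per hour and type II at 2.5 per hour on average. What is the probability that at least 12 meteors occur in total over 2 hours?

0.3969

Independent Poisson processes superpose: combined rate λ = 2.9 + 2.5 = 5.4 per hour.
Over the interval, μ = 5.4 × 2 = 10.8 (2 hours).
P(N ≥ 12) = 1 − P(N ≤ 11) ≈ 0.3969.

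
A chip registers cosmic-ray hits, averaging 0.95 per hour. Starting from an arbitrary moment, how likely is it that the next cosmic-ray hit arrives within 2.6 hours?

Inter-arrival times are exponential with rate λ = 0.95 per hour.
P(T ≤ 2.6) = 1 − e^(−λt) = 1 − e^(−0.95 × 2.6) = 1 − e^(−2.47) ≈ 0.9154.

0.9154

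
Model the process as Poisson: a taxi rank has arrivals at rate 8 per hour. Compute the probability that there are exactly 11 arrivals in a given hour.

With mean μ = 8 per hour,
P(N = 11) = e^(−μ) μ^11/11! = e^(−8) · 8^11/39916800 ≈ 0.0722.

0.0722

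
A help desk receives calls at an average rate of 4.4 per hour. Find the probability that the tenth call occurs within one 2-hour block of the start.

Over the interval, μ = 4.4 × 2 = 8.8 (a 2-hour block = 2 hours).
The tenth arrival falls in the interval iff at least 10 events occur there: P(S_10 ≤ t) = P(N ≥ 10) = 1 − P(N ≤ 9) ≈ 0.3863.

0.3863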